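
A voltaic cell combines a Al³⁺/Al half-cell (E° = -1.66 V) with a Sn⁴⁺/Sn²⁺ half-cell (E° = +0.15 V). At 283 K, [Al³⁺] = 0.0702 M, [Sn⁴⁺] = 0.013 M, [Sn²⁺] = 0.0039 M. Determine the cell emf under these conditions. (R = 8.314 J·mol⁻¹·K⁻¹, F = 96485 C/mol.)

The Sn⁴⁺/Sn²⁺ couple has the higher reduction potential and acts as the cathode, so E°_cell = +0.15 − (-1.66) = 1.81 V.
Balancing electrons gives n = 6; the reaction quotient is Q = [Al³⁺]^2·[Sn²⁺]^3/[Sn⁴⁺]^3 = 1.33 × 10^-4.
E = E° − (RT/nF) ln Q = 1.81 − (8.314×283)/(6×96485) × (-8.925) = 1.810 + 0.036 = 1.846 V.

1.85 V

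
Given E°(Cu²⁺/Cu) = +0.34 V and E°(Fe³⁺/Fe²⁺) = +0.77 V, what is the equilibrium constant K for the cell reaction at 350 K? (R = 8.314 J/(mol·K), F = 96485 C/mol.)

2.4 × 10^12

E°_cell = +0.77 − (+0.34) = 0.43 V, with n = 2 electrons transferred.
At equilibrium E = 0, so the Nernst equation gives ln K = nFE°/RT = (2)(96485)(0.43)/((8.314)(350)) = 28.52.
K = e^28.52 = 2.4 × 10^12.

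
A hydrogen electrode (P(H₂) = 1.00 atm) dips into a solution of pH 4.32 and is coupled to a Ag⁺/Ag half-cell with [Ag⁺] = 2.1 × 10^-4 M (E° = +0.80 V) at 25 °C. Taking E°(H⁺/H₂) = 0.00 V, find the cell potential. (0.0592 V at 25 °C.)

The Ag⁺/Ag couple is the cathode, so E°_cell = 0.80 V; n = 2.
[H⁺] = 10^(−4.32) = 4.8 × 10^-5 M, and Q = [H⁺]^2 / ([Ag⁺]^2·P(H₂)) = 0.0519.
E = E° − (0.0592/2) log Q = 0.80 − (0.0592/2)(-1.284) = 0.838 V.

0.84 V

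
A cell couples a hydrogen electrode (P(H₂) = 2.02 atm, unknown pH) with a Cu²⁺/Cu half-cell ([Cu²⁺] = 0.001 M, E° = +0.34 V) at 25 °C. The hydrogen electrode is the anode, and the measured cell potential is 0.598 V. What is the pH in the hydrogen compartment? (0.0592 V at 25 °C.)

pH = 5.71

E°_cell = 0.34 V and n = 2.
log Q = n(E° − E)/0.0592 = 2×(0.34 − 0.598)/0.0592 = -8.716.
With Q = [H⁺]^2 / ([Cu²⁺]·P(H₂)), solving for [H⁺] gives log[H⁺] = -5.705, so pH = 5.71.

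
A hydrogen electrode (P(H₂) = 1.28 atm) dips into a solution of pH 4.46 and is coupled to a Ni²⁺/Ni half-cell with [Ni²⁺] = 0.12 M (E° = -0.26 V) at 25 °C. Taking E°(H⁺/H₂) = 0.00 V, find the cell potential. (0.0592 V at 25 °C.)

The hydrogen couple is the cathode, so E°_cell = 0.26 V; n = 2.
[H⁺] = 10^(−4.46) = 3.5 × 10^-5 M, and Q = [Ni²⁺]·P(H₂) / [H⁺]^2 = 1.28 × 10^8.
E = E° − (0.0592/2) log Q = 0.26 − (0.0592/2)(8.106) = 0.020 V.

0.020 V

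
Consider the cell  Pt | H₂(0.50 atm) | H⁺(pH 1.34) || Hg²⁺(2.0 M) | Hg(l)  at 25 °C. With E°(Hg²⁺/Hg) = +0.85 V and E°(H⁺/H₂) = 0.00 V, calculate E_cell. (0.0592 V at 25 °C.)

0.93 V

The Hg²⁺/Hg couple is the cathode, so E°_cell = 0.85 V; n = 2.
[H⁺] = 10^(−1.34) = 0.046 M, and Q = [H⁺]^2 / ([Hg²⁺]·P(H₂)) = 0.00209.
E = E° − (0.0592/2) log Q = 0.85 − (0.0592/2)(-2.680) = 0.929 V.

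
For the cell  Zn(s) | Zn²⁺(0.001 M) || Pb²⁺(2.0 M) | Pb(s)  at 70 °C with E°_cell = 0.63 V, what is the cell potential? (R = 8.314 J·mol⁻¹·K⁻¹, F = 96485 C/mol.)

0.742 V

Balancing electrons gives n = 2; the reaction quotient is Q = [Zn²⁺]/[Pb²⁺] = 5 × 10^-4.
E = E° − (RT/nF) ln Q = 0.63 − (8.314×343)/(2×96485) × (-7.601) = 0.630 + 0.112 = 0.742 V.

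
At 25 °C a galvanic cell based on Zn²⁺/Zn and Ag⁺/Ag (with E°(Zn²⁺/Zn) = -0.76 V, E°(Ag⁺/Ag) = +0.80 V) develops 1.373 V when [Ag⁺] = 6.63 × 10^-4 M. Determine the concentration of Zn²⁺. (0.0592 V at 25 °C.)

From the Nernst equation, log Q = n(E° − E)/0.0592 = 2(1.56 − 1.373)/0.0592 = 6.318, so Q = 2.08 × 10^6.
With Q = [Zn²⁺]/[Ag⁺]^2 and the known concentrations, [Zn²⁺] in the numerator gives [Zn²⁺] = 0.91 M.

0.91 M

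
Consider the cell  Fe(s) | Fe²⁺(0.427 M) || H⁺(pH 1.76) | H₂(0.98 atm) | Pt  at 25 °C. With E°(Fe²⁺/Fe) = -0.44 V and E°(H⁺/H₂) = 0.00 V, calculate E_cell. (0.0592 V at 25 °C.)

0.35 V

The hydrogen couple is the cathode, so E°_cell = 0.44 V; n = 2.
[H⁺] = 10^(−1.76) = 0.017 M, and Q = [Fe²⁺]·P(H₂) / [H⁺]^2 = 1390.
E = E° − (0.0592/2) log Q = 0.44 − (0.0592/2)(3.142) = 0.347 V.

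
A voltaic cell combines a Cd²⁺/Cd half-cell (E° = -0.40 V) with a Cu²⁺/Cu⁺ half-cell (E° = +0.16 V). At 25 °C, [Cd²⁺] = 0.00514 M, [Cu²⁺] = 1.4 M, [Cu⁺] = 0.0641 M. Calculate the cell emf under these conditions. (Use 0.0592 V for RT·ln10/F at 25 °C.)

The Cu²⁺/Cu⁺ couple has the higher reduction potential and acts as the cathode, so E°_cell = +0.16 − (-0.40) = 0.56 V.
Balancing electrons gives n = 2; the reaction quotient is Q = [Cd²⁺]·[Cu⁺]^2/[Cu²⁺]^2 = 1.08 × 10^-5.
At 25 °C, E = E° − (0.0592/n) log Q = 0.56 − (0.0592/2)(-4.968) = 0.560 + 0.147 = 0.707 V.

0.707 V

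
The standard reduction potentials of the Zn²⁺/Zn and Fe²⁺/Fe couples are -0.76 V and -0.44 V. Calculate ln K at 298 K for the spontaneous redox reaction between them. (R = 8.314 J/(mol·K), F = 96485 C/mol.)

E°_cell = -0.44 − (-0.76) = 0.32 V, with n = 2 electrons transferred.
At equilibrium E = 0, so the Nernst equation gives ln K = nFE°/RT = (2)(96485)(0.32)/((8.314)(298)) = 24.92.

ln K = 24.9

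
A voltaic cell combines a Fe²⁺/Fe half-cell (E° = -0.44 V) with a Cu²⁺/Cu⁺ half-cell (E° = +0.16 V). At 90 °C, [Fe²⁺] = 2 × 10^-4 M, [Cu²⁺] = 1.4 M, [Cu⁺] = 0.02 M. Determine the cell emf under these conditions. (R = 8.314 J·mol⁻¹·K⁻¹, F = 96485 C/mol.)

0.866 V

The Cu²⁺/Cu⁺ couple has the higher reduction potential and acts as the cathode, so E°_cell = +0.16 − (-0.44) = 0.60 V.
Balancing electrons gives n = 2; the reaction quotient is Q = [Fe²⁺]·[Cu⁺]^2/[Cu²⁺]^2 = 4.08 × 10^-8.
E = E° − (RT/nF) ln Q = 0.60 − (8.314×363)/(2×96485) × (-17.014) = 0.600 + 0.266 = 0.866 V.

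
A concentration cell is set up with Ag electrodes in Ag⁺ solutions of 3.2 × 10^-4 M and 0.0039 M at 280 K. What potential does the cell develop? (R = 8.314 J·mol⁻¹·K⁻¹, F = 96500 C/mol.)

0.060 V

Both half-cells are Ag⁺/Ag, so E°_cell = 0. The concentrated side is the cathode; the cell reaction moves Ag⁺ from high to low concentration with n = 1.
Q = [Ag⁺]_dilute/[Ag⁺]_conc = 3.2 × 10^-4/0.0039 = 0.0821.
E = 0 − (RT/nF) ln Q = −((8.314×280)/(1×96500))(-2.500) = 0.0603 V.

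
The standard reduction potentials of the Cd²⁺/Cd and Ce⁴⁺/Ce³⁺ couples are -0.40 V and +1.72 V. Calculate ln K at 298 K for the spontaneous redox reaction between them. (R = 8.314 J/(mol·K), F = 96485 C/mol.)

ln K = 165.1

E°_cell = +1.72 − (-0.40) = 2.12 V, with n = 2 electrons transferred.
At equilibrium E = 0, so the Nernst equation gives ln K = nFE°/RT = (2)(96485)(2.12)/((8.314)(298)) = 165.12.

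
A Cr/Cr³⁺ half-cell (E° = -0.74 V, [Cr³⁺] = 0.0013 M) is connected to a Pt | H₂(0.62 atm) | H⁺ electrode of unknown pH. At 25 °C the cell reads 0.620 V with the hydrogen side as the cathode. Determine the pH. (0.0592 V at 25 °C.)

pH = 3.09

E°_cell = 0.74 V and n = 6.
log Q = n(E° − E)/0.0592 = 6×(0.74 − 0.620)/0.0592 = 12.162.
With Q = [Cr³⁺]^2·P(H₂)^3 / [H⁺]^6, solving for [H⁺] gives log[H⁺] = -3.093, so pH = 3.09.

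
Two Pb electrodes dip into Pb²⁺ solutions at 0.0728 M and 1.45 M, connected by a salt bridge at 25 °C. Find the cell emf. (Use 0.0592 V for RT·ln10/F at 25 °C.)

0.038 V

Both half-cells are Pb²⁺/Pb, so E°_cell = 0. The concentrated side is the cathode; the cell reaction moves Pb²⁺ from high to low concentration with n = 2.
Q = [Pb²⁺]_dilute/[Pb²⁺]_conc = 0.0728/1.45 = 0.0502.
E = 0 − (0.0592/2) log Q = −(0.0592/2)(-1.299) = 0.0385 V.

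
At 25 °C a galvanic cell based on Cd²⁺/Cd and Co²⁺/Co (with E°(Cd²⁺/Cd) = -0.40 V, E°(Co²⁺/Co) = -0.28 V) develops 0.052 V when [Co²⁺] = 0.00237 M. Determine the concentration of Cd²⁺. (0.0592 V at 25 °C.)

0.47 M

From the Nernst equation, log Q = n(E° − E)/0.0592 = 2(0.12 − 0.052)/0.0592 = 2.297, so Q = 198.
With Q = [Cd²⁺]/[Co²⁺] and the known concentrations, [Cd²⁺] in the numerator gives [Cd²⁺] = 0.47 M.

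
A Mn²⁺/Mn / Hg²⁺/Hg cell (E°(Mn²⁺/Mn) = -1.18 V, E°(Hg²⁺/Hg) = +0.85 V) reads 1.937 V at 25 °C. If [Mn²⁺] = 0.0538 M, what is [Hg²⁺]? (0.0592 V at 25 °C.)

3.9 × 10^-5 M

From the Nernst equation, log Q = n(E° − E)/0.0592 = 2(2.03 − 1.937)/0.0592 = 3.142, so Q = 1390.
With Q = [Mn²⁺]/[Hg²⁺] and the known concentrations, [Hg²⁺] in the denominator gives [Hg²⁺] = 3.9 × 10^-5 M.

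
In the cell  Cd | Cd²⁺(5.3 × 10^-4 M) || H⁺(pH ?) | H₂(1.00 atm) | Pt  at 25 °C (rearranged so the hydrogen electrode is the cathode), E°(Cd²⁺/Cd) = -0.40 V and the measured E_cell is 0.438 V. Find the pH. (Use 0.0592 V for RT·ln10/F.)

pH = 1.00

E°_cell = 0.40 V and n = 2.
log Q = n(E° − E)/0.0592 = 2×(0.40 − 0.438)/0.0592 = -1.284.
With Q = [Cd²⁺]·P(H₂) / [H⁺]^2, solving for [H⁺] gives log[H⁺] = -0.996, so pH = 1.00.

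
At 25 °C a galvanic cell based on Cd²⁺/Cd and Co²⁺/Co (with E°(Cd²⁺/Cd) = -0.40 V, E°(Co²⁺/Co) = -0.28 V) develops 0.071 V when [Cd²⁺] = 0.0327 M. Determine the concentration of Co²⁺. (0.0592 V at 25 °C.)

7.2 × 10^-4 M

From the Nernst equation, log Q = n(E° − E)/0.0592 = 2(0.12 − 0.071)/0.0592 = 1.655, so Q = 45.2.
With Q = [Cd²⁺]/[Co²⁺] and the known concentrations, [Co²⁺] in the denominator gives [Co²⁺] = 7.2 × 10^-4 M.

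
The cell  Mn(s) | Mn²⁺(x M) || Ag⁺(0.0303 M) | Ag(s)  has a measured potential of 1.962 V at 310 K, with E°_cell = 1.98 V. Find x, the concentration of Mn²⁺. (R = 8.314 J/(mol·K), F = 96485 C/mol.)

From the Nernst equation, ln Q = nF(E° − E)/RT = 2×96485×(1.98 − 1.962)/(8.314×310) = 1.348, so Q = 3.85.
With Q = [Mn²⁺]/[Ag⁺]^2 and the known concentrations, [Mn²⁺] in the numerator gives [Mn²⁺] = 0.0035 M.

0.0035 M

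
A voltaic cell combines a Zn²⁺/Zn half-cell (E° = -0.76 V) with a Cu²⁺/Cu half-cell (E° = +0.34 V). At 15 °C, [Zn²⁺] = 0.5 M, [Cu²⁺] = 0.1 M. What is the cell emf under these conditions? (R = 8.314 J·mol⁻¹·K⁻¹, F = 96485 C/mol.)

1.08 V

The Cu²⁺/Cu couple has the higher reduction potential and acts as the cathode, so E°_cell = +0.34 − (-0.76) = 1.10 V.
Balancing electrons gives n = 2; the reaction quotient is Q = [Zn²⁺]/[Cu²⁺] = 5.00.
E = E° − (RT/nF) ln Q = 1.10 − (8.314×288)/(2×96485) × (1.609) = 1.100 − 0.020 = 1.080 V.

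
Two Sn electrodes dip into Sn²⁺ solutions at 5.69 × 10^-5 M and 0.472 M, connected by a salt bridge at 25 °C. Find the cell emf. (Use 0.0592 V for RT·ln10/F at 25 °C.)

0.12 V

Both half-cells are Sn²⁺/Sn, so E°_cell = 0. The concentrated side is the cathode; the cell reaction moves Sn²⁺ from high to low concentration with n = 2.
Q = [Sn²⁺]_dilute/[Sn²⁺]_conc = 5.69 × 10^-5/0.472 = 1.21 × 10^-4.
E = 0 − (0.0592/2) log Q = −(0.0592/2)(-3.919) = 0.1160 V.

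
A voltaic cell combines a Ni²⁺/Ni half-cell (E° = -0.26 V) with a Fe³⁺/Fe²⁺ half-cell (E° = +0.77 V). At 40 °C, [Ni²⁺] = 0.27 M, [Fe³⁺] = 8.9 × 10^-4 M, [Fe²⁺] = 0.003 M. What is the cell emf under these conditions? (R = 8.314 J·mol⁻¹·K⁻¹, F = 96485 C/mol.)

1.01 V

The Fe³⁺/Fe²⁺ couple has the higher reduction potential and acts as the cathode, so E°_cell = +0.77 − (-0.26) = 1.03 V.
Balancing electrons gives n = 2; the reaction quotient is Q = [Ni²⁺]·[Fe²⁺]^2/[Fe³⁺]^2 = 3.07.
E = E° − (RT/nF) ln Q = 1.03 − (8.314×313)/(2×96485) × (1.121) = 1.030 − 0.015 = 1.015 V.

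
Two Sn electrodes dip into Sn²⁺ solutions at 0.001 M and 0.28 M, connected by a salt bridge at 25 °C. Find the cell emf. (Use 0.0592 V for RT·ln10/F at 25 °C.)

Both half-cells are Sn²⁺/Sn, so E°_cell = 0. The concentrated side is the cathode; the cell reaction moves Sn²⁺ from high to low concentration with n = 2.
Q = [Sn²⁺]_dilute/[Sn²⁺]_conc = 0.001/0.28 = 0.00357.
E = 0 − (0.0592/2) log Q = −(0.0592/2)(-2.447) = 0.0724 V.

0.072 V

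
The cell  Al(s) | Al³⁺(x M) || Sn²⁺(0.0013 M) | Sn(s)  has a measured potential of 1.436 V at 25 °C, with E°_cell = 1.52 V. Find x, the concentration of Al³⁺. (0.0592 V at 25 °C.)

From the Nernst equation, log Q = n(E° − E)/0.0592 = 6(1.52 − 1.436)/0.0592 = 8.514, so Q = 3.26 × 10^8.
With Q = [Al³⁺]^2/[Sn²⁺]^3 and the known concentrations, [Al³⁺]^2 in the numerator gives [Al³⁺] = 0.85 M.

0.85 M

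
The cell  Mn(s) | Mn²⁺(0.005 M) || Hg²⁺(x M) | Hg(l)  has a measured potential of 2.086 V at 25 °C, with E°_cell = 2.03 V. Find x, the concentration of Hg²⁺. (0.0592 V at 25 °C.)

From the Nernst equation, log Q = n(E° − E)/0.0592 = 2(2.03 − 2.086)/0.0592 = -1.892, so Q = 0.0128.
With Q = [Mn²⁺]/[Hg²⁺] and the known concentrations, [Hg²⁺] in the denominator gives [Hg²⁺] = 0.39 M.

0.39 M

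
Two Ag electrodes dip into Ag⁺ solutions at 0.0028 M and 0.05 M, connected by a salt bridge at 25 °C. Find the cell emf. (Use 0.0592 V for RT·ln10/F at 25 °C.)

0.074 V

Both half-cells are Ag⁺/Ag, so E°_cell = 0. The concentrated side is the cathode; the cell reaction moves Ag⁺ from high to low concentration with n = 1.
Q = [Ag⁺]_dilute/[Ag⁺]_conc = 0.0028/0.05 = 0.0560.
E = 0 − (0.0592/1) log Q = −(0.0592/1)(-1.252) = 0.0741 V.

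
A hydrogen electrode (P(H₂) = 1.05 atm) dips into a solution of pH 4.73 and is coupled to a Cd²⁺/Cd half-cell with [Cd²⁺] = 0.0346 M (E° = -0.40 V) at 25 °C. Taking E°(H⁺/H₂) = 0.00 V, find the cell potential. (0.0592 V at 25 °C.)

0.16 V

The hydrogen couple is the cathode, so E°_cell = 0.40 V; n = 2.
[H⁺] = 10^(−4.73) = 1.9 × 10^-5 M, and Q = [Cd²⁺]·P(H₂) / [H⁺]^2 = 1.05 × 10^8.
E = E° − (0.0592/2) log Q = 0.40 − (0.0592/2)(8.020) = 0.163 V.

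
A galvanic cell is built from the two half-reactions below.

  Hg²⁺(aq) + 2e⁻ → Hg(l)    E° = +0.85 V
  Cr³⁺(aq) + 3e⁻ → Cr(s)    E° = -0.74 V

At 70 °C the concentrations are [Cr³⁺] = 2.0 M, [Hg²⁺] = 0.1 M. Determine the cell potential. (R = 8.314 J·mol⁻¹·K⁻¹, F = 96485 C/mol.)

1.55 V

The Hg²⁺/Hg couple has the higher reduction potential and acts as the cathode, so E°_cell = +0.85 − (-0.74) = 1.59 V.
Balancing electrons gives n = 6; the reaction quotient is Q = [Cr³⁺]^2/[Hg²⁺]^3 = 4000.
E = E° − (RT/nF) ln Q = 1.59 − (8.314×343)/(6×96485) × (8.294) = 1.590 − 0.041 = 1.549 V.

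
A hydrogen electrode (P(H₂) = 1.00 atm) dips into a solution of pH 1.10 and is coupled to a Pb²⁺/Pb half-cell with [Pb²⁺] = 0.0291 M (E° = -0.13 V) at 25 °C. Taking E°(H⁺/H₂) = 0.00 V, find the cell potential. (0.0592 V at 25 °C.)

The hydrogen couple is the cathode, so E°_cell = 0.13 V; n = 2.
[H⁺] = 10^(−1.10) = 0.079 M, and Q = [Pb²⁺]·P(H₂) / [H⁺]^2 = 4.61.
E = E° − (0.0592/2) log Q = 0.13 − (0.0592/2)(0.664) = 0.110 V.

0.11 V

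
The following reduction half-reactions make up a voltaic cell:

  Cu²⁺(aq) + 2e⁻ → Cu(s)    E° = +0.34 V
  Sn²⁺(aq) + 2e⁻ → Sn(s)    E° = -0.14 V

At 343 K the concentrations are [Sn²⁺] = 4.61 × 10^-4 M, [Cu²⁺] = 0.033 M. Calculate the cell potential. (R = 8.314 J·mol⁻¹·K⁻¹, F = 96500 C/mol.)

0.543 V

The Cu²⁺/Cu couple has the higher reduction potential and acts as the cathode, so E°_cell = +0.34 − (-0.14) = 0.48 V.
Balancing electrons gives n = 2; the reaction quotient is Q = [Sn²⁺]/[Cu²⁺] = 0.0140.
E = E° − (RT/nF) ln Q = 0.48 − (8.314×343)/(2×96500) × (-4.271) = 0.480 + 0.063 = 0.543 V.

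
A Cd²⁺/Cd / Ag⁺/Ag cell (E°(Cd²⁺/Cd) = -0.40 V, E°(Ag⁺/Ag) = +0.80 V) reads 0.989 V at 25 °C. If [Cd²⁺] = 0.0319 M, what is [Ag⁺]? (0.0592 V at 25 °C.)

4.9 × 10^-5 M

From the Nernst equation, log Q = n(E° − E)/0.0592 = 2(1.20 − 0.989)/0.0592 = 7.128, so Q = 1.34 × 10^7.
With Q = [Cd²⁺]/[Ag⁺]^2 and the known concentrations, [Ag⁺]^2 in the denominator gives [Ag⁺] = 4.9 × 10^-5 M.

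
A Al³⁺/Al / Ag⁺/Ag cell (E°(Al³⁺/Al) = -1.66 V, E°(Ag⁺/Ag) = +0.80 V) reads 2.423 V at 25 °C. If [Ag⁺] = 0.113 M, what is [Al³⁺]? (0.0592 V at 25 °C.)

0.11 M

From the Nernst equation, log Q = n(E° − E)/0.0592 = 3(2.46 − 2.423)/0.0592 = 1.875, so Q = 75.0.
With Q = [Al³⁺]/[Ag⁺]^3 and the known concentrations, [Al³⁺] in the numerator gives [Al³⁺] = 0.11 M.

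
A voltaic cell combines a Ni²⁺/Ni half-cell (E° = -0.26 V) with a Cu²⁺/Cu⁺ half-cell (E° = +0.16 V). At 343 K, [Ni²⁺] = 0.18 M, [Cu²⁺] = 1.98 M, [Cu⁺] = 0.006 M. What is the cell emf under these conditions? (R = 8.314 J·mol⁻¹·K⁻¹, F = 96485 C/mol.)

0.617 V

The Cu²⁺/Cu⁺ couple has the higher reduction potential and acts as the cathode, so E°_cell = +0.16 − (-0.26) = 0.42 V.
Balancing electrons gives n = 2; the reaction quotient is Q = [Ni²⁺]·[Cu⁺]^2/[Cu²⁺]^2 = 1.65 × 10^-6.
E = E° − (RT/nF) ln Q = 0.42 − (8.314×343)/(2×96485) × (-13.313) = 0.420 + 0.197 = 0.617 V.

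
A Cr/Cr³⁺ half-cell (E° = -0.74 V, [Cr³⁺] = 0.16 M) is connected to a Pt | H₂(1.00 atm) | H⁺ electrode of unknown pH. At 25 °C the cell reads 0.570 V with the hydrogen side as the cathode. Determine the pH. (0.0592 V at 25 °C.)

E°_cell = 0.74 V and n = 6.
log Q = n(E° − E)/0.0592 = 6×(0.74 − 0.570)/0.0592 = 17.230.
With Q = [Cr³⁺]^2·P(H₂)^3 / [H⁺]^6, solving for [H⁺] gives log[H⁺] = -3.137, so pH = 3.14.

pH = 3.14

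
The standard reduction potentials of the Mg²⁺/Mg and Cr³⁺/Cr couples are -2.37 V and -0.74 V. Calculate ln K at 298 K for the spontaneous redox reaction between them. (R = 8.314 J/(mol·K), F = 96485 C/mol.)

ln K = 380.9

E°_cell = -0.74 − (-2.37) = 1.63 V, with n = 6 electrons transferred.
At equilibrium E = 0, so the Nernst equation gives ln K = nFE°/RT = (6)(96485)(1.63)/((8.314)(298)) = 380.87.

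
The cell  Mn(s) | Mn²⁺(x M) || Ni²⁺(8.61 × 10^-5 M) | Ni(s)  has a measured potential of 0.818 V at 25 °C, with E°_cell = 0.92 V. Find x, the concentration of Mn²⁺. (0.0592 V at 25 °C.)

0.24 M

From the Nernst equation, log Q = n(E° − E)/0.0592 = 2(0.92 − 0.818)/0.0592 = 3.446, so Q = 2790.
With Q = [Mn²⁺]/[Ni²⁺] and the known concentrations, [Mn²⁺] in the numerator gives [Mn²⁺] = 0.24 M.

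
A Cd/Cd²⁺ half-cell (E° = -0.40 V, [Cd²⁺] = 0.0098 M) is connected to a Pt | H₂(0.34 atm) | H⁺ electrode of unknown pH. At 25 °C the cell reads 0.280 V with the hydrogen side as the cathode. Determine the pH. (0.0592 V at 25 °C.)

pH = 3.27

E°_cell = 0.40 V and n = 2.
log Q = n(E° − E)/0.0592 = 2×(0.40 − 0.280)/0.0592 = 4.054.
With Q = [Cd²⁺]·P(H₂) / [H⁺]^2, solving for [H⁺] gives log[H⁺] = -3.266, so pH = 3.27.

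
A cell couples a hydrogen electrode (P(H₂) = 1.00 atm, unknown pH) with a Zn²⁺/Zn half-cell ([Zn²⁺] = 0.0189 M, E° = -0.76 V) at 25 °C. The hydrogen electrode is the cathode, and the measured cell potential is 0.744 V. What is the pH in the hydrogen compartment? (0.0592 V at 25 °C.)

E°_cell = 0.76 V and n = 2.
log Q = n(E° − E)/0.0592 = 2×(0.76 − 0.744)/0.0592 = 0.541.
With Q = [Zn²⁺]·P(H₂) / [H⁺]^2, solving for [H⁺] gives log[H⁺] = -1.132, so pH = 1.13.

pH = 1.13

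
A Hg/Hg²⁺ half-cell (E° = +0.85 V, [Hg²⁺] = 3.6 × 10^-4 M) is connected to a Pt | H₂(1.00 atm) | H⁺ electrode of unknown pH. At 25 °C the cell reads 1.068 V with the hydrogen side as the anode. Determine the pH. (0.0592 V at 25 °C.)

E°_cell = 0.85 V and n = 2.
log Q = n(E° − E)/0.0592 = 2×(0.85 − 1.068)/0.0592 = -7.365.
With Q = [H⁺]^2 / ([Hg²⁺]·P(H₂)), solving for [H⁺] gives log[H⁺] = -5.404, so pH = 5.40.

pH = 5.40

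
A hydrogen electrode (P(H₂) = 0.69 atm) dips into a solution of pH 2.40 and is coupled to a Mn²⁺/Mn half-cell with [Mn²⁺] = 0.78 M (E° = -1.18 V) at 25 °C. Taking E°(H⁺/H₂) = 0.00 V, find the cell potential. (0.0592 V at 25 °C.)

The hydrogen couple is the cathode, so E°_cell = 1.18 V; n = 2.
[H⁺] = 10^(−2.40) = 0.0040 M, and Q = [Mn²⁺]·P(H₂) / [H⁺]^2 = 3.4 × 10^4.
E = E° − (0.0592/2) log Q = 1.18 − (0.0592/2)(4.531) = 1.046 V.

1.05 V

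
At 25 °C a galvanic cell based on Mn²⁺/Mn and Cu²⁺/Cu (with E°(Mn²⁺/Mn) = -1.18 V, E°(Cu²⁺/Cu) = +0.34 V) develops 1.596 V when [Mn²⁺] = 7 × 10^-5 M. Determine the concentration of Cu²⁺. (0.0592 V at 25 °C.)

From the Nernst equation, log Q = n(E° − E)/0.0592 = 2(1.52 − 1.596)/0.0592 = -2.568, so Q = 0.00271.
With Q = [Mn²⁺]/[Cu²⁺] and the known concentrations, [Cu²⁺] in the denominator gives [Cu²⁺] = 0.026 M.

0.026 M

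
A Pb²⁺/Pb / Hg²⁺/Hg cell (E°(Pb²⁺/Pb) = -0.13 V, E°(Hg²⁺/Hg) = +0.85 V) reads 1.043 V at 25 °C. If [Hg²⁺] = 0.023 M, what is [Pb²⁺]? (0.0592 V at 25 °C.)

From the Nernst equation, log Q = n(E° − E)/0.0592 = 2(0.98 − 1.043)/0.0592 = -2.128, so Q = 0.00744.
With Q = [Pb²⁺]/[Hg²⁺] and the known concentrations, [Pb²⁺] in the numerator gives [Pb²⁺] = 1.7 × 10^-4 M.

1.7 × 10^-4 M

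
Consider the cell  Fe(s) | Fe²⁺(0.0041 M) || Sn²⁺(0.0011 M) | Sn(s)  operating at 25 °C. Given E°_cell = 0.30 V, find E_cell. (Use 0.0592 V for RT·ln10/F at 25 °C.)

0.283 V

Balancing electrons gives n = 2; the reaction quotient is Q = [Fe²⁺]/[Sn²⁺] = 3.73.
At 25 °C, E = E° − (0.0592/n) log Q = 0.30 − (0.0592/2)(0.571) = 0.300 − 0.017 = 0.283 V.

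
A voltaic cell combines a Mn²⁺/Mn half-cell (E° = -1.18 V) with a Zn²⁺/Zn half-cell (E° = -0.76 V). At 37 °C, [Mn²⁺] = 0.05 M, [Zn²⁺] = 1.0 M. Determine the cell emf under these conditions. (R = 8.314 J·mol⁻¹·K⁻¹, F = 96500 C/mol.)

0.460 V

The Zn²⁺/Zn couple has the higher reduction potential and acts as the cathode, so E°_cell = -0.76 − (-1.18) = 0.42 V.
Balancing electrons gives n = 2; the reaction quotient is Q = [Mn²⁺]/[Zn²⁺] = 0.0500.
E = E° − (RT/nF) ln Q = 0.42 − (8.314×310)/(2×96500) × (-2.996) = 0.420 + 0.040 = 0.460 V.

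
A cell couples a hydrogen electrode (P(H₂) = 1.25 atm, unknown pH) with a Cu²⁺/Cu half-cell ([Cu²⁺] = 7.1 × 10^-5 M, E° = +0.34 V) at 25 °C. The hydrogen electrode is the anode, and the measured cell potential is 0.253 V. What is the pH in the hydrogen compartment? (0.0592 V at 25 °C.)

E°_cell = 0.34 V and n = 2.
log Q = n(E° − E)/0.0592 = 2×(0.34 − 0.253)/0.0592 = 2.939.
With Q = [H⁺]^2 / ([Cu²⁺]·P(H₂)), solving for [H⁺] gives log[H⁺] = -0.556, so pH = 0.56.

pH = 0.56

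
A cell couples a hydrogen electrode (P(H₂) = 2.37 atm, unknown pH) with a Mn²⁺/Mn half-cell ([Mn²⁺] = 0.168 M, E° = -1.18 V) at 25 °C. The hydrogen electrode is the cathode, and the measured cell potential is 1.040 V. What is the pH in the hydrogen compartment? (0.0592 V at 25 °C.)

pH = 2.56

E°_cell = 1.18 V and n = 2.
log Q = n(E° − E)/0.0592 = 2×(1.18 − 1.040)/0.0592 = 4.730.
With Q = [Mn²⁺]·P(H₂) / [H⁺]^2, solving for [H⁺] gives log[H⁺] = -2.565, so pH = 2.56.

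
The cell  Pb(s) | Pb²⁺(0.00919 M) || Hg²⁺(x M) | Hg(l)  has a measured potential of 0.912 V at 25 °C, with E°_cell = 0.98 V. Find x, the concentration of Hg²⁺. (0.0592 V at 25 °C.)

4.6 × 10^-5 M

From the Nernst equation, log Q = n(E° − E)/0.0592 = 2(0.98 − 0.912)/0.0592 = 2.297, so Q = 198.
With Q = [Pb²⁺]/[Hg²⁺] and the known concentrations, [Hg²⁺] in the denominator gives [Hg²⁺] = 4.6 × 10^-5 M.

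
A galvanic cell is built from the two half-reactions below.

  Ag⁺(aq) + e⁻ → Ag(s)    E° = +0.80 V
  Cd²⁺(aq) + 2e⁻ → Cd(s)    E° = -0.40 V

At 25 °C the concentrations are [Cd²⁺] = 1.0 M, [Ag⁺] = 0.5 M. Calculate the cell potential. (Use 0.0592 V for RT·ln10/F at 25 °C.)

The Ag⁺/Ag couple has the higher reduction potential and acts as the cathode, so E°_cell = +0.80 − (-0.40) = 1.20 V.
Balancing electrons gives n = 2; the reaction quotient is Q = [Cd²⁺]/[Ag⁺]^2 = 4.00.
At 25 °C, E = E° − (0.0592/n) log Q = 1.20 − (0.0592/2)(0.602) = 1.200 − 0.018 = 1.182 V.

1.18 V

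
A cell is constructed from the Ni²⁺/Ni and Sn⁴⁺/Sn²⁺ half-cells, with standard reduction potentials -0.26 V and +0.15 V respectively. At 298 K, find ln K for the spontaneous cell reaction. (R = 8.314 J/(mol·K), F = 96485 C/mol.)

ln K = 31.9

E°_cell = +0.15 − (-0.26) = 0.41 V, with n = 2 electrons transferred.
At equilibrium E = 0, so the Nernst equation gives ln K = nFE°/RT = (2)(96485)(0.41)/((8.314)(298)) = 31.93.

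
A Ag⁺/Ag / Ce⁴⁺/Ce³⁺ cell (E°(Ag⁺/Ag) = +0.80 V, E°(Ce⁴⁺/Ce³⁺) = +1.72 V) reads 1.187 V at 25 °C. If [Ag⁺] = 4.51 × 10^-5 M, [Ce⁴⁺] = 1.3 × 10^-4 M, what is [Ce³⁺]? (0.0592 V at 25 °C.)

8.9 × 10^-5 M

From the Nernst equation, log Q = n(E° − E)/0.0592 = 1(0.92 − 1.187)/0.0592 = -4.510, so Q = 3.09 × 10^-5.
With Q = [Ag⁺]·[Ce³⁺]/[Ce⁴⁺] and the known concentrations, [Ce³⁺] in the numerator gives [Ce³⁺] = 8.9 × 10^-5 M.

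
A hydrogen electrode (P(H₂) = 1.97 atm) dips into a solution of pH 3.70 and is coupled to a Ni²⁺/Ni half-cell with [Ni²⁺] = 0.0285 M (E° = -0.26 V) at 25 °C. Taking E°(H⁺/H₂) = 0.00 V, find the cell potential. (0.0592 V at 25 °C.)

0.078 V

The hydrogen couple is the cathode, so E°_cell = 0.26 V; n = 2.
[H⁺] = 10^(−3.70) = 2 × 10^-4 M, and Q = [Ni²⁺]·P(H₂) / [H⁺]^2 = 1.41 × 10^6.
E = E° − (0.0592/2) log Q = 0.26 − (0.0592/2)(6.149) = 0.078 V.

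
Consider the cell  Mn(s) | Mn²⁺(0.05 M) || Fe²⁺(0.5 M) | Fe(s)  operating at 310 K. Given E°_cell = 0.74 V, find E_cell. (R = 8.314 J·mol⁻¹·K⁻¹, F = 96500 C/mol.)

0.771 V

Balancing electrons gives n = 2; the reaction quotient is Q = [Mn²⁺]/[Fe²⁺] = 0.100.
E = E° − (RT/nF) ln Q = 0.74 − (8.314×310)/(2×96500) × (-2.303) = 0.740 + 0.031 = 0.771 V.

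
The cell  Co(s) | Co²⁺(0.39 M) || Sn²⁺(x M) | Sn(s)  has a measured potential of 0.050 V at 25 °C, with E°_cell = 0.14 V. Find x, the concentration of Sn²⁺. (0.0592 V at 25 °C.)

3.6 × 10^-4 M

From the Nernst equation, log Q = n(E° − E)/0.0592 = 2(0.14 − 0.050)/0.0592 = 3.041, so Q = 1100.
With Q = [Co²⁺]/[Sn²⁺] and the known concentrations, [Sn²⁺] in the denominator gives [Sn²⁺] = 3.6 × 10^-4 M.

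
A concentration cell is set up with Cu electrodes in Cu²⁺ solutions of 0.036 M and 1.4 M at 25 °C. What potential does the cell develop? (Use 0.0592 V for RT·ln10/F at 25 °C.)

0.047 V

Both half-cells are Cu²⁺/Cu, so E°_cell = 0. The concentrated side is the cathode; the cell reaction moves Cu²⁺ from high to low concentration with n = 2.
Q = [Cu²⁺]_dilute/[Cu²⁺]_conc = 0.036/1.4 = 0.0257.
E = 0 − (0.0592/2) log Q = −(0.0592/2)(-1.590) = 0.0471 V.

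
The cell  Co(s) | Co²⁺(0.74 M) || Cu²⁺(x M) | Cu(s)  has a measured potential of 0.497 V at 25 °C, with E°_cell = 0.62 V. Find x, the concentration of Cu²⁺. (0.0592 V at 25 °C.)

5.2 × 10^-5 M

From the Nernst equation, log Q = n(E° − E)/0.0592 = 2(0.62 − 0.497)/0.0592 = 4.155, so Q = 1.43 × 10^4.
With Q = [Co²⁺]/[Cu²⁺] and the known concentrations, [Cu²⁺] in the denominator gives [Cu²⁺] = 5.2 × 10^-5 M.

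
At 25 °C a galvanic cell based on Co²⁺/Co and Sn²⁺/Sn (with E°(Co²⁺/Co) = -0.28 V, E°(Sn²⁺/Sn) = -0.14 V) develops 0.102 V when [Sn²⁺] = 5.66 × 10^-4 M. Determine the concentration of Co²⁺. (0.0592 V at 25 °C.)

From the Nernst equation, log Q = n(E° − E)/0.0592 = 2(0.14 − 0.102)/0.0592 = 1.284, so Q = 19.2.
With Q = [Co²⁺]/[Sn²⁺] and the known concentrations, [Co²⁺] in the numerator gives [Co²⁺] = 0.011 M.

0.011 M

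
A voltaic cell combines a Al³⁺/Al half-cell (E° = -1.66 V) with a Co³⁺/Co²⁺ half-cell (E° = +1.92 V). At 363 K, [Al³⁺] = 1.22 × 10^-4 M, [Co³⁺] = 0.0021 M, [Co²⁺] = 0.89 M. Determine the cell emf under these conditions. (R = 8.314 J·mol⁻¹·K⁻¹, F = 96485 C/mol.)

The Co³⁺/Co²⁺ couple has the higher reduction potential and acts as the cathode, so E°_cell = +1.92 − (-1.66) = 3.58 V.
Balancing electrons gives n = 3; the reaction quotient is Q = [Al³⁺]·[Co²⁺]^3/[Co³⁺]^3 = 9290.
E = E° − (RT/nF) ln Q = 3.58 − (8.314×363)/(3×96485) × (9.136) = 3.580 − 0.095 = 3.485 V.

3.48 V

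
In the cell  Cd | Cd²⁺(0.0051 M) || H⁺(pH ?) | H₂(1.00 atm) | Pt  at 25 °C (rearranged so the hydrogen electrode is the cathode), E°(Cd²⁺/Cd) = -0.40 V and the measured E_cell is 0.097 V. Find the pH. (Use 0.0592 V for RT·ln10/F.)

pH = 6.26

E°_cell = 0.40 V and n = 2.
log Q = n(E° − E)/0.0592 = 2×(0.40 − 0.097)/0.0592 = 10.236.
With Q = [Cd²⁺]·P(H₂) / [H⁺]^2, solving for [H⁺] gives log[H⁺] = -6.264, so pH = 6.26.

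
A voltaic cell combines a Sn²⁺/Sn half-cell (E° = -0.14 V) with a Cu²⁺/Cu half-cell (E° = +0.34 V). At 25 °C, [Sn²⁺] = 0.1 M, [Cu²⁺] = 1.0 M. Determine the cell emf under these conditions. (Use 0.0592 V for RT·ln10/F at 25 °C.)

The Cu²⁺/Cu couple has the higher reduction potential and acts as the cathode, so E°_cell = +0.34 − (-0.14) = 0.48 V.
Balancing electrons gives n = 2; the reaction quotient is Q = [Sn²⁺]/[Cu²⁺] = 0.100.
At 25 °C, E = E° − (0.0592/n) log Q = 0.48 − (0.0592/2)(-1.000) = 0.480 + 0.030 = 0.510 V.

0.510 V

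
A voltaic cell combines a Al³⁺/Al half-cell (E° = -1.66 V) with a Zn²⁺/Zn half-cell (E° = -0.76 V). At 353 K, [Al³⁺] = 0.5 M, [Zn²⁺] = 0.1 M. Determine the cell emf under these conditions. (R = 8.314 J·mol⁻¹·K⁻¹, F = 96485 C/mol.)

0.872 V

The Zn²⁺/Zn couple has the higher reduction potential and acts as the cathode, so E°_cell = -0.76 − (-1.66) = 0.90 V.
Balancing electrons gives n = 6; the reaction quotient is Q = [Al³⁺]^2/[Zn²⁺]^3 = 250.
E = E° − (RT/nF) ln Q = 0.90 − (8.314×353)/(6×96485) × (5.521) = 0.900 − 0.028 = 0.872 V.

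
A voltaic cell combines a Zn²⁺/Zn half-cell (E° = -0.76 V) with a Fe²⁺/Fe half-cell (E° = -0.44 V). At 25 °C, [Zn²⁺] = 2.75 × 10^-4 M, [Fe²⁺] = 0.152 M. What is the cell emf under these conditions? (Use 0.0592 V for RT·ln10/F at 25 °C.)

The Fe²⁺/Fe couple has the higher reduction potential and acts as the cathode, so E°_cell = -0.44 − (-0.76) = 0.32 V.
Balancing electrons gives n = 2; the reaction quotient is Q = [Zn²⁺]/[Fe²⁺] = 0.00181.
At 25 °C, E = E° − (0.0592/n) log Q = 0.32 − (0.0592/2)(-2.743) = 0.320 + 0.081 = 0.401 V.

0.401 V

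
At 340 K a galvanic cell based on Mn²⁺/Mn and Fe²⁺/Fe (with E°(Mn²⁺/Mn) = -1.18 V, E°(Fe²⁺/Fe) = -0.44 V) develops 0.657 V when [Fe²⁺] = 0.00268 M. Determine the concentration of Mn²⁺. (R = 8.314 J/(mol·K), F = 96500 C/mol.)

0.77 M

From the Nernst equation, ln Q = nF(E° − E)/RT = 2×96500×(0.74 − 0.657)/(8.314×340) = 5.667, so Q = 289.
With Q = [Mn²⁺]/[Fe²⁺] and the known concentrations, [Mn²⁺] in the numerator gives [Mn²⁺] = 0.77 M.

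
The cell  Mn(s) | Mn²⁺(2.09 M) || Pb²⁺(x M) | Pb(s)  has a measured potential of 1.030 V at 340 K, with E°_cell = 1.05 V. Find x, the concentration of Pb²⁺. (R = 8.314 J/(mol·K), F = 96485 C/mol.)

0.53 M

From the Nernst equation, ln Q = nF(E° − E)/RT = 2×96485×(1.05 − 1.030)/(8.314×340) = 1.365, so Q = 3.92.
With Q = [Mn²⁺]/[Pb²⁺] and the known concentrations, [Pb²⁺] in the denominator gives [Pb²⁺] = 0.53 M.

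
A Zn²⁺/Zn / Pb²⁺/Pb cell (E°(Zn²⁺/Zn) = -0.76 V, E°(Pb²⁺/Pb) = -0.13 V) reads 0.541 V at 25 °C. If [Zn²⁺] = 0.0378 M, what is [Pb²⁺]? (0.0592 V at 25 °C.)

From the Nernst equation, log Q = n(E° − E)/0.0592 = 2(0.63 − 0.541)/0.0592 = 3.007, so Q = 1020.
With Q = [Zn²⁺]/[Pb²⁺] and the known concentrations, [Pb²⁺] in the denominator gives [Pb²⁺] = 3.7 × 10^-5 M.

3.7 × 10^-5 M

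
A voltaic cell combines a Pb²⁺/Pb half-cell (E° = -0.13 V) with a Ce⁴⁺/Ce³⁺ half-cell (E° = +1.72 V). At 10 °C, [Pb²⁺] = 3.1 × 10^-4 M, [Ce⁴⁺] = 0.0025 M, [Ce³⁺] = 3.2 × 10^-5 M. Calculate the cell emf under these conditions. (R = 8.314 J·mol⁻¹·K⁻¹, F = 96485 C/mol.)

2.05 V

The Ce⁴⁺/Ce³⁺ couple has the higher reduction potential and acts as the cathode, so E°_cell = +1.72 − (-0.13) = 1.85 V.
Balancing electrons gives n = 2; the reaction quotient is Q = [Pb²⁺]·[Ce³⁺]^2/[Ce⁴⁺]^2 = 5.08 × 10^-8.
E = E° − (RT/nF) ln Q = 1.85 − (8.314×283)/(2×96485) × (-16.796) = 1.850 + 0.205 = 2.055 V.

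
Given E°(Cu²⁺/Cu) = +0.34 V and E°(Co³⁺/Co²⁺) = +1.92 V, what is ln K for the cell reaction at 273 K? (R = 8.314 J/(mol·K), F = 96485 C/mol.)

E°_cell = +1.92 − (+0.34) = 1.58 V, with n = 2 electrons transferred.
At equilibrium E = 0, so the Nernst equation gives ln K = nFE°/RT = (2)(96485)(1.58)/((8.314)(273)) = 134.33.

ln K = 134.3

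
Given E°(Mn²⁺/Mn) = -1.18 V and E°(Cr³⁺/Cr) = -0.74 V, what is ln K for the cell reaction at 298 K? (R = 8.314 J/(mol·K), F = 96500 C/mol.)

ln K = 102.8

E°_cell = -0.74 − (-1.18) = 0.44 V, with n = 6 electrons transferred.
At equilibrium E = 0, so the Nernst equation gives ln K = nFE°/RT = (6)(96500)(0.44)/((8.314)(298)) = 102.83.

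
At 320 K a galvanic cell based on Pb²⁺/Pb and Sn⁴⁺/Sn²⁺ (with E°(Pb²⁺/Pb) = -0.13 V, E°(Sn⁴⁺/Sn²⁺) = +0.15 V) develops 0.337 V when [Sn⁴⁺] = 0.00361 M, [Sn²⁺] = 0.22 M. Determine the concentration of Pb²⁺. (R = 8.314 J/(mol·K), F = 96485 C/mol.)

From the Nernst equation, ln Q = nF(E° − E)/RT = 2×96485×(0.28 − 0.337)/(8.314×320) = -4.134, so Q = 0.0160.
With Q = [Pb²⁺]·[Sn²⁺]/[Sn⁴⁺] and the known concentrations, [Pb²⁺] in the numerator gives [Pb²⁺] = 2.6 × 10^-4 M.

2.6 × 10^-4 M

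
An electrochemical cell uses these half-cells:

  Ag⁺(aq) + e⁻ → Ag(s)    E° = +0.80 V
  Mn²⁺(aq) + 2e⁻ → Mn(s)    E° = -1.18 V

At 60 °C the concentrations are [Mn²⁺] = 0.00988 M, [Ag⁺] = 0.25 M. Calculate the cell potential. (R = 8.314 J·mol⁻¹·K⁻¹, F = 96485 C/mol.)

2.01 V

The Ag⁺/Ag couple has the higher reduction potential and acts as the cathode, so E°_cell = +0.80 − (-1.18) = 1.98 V.
Balancing electrons gives n = 2; the reaction quotient is Q = [Mn²⁺]/[Ag⁺]^2 = 0.158.
E = E° − (RT/nF) ln Q = 1.98 − (8.314×333)/(2×96485) × (-1.845) = 1.980 + 0.026 = 2.006 V.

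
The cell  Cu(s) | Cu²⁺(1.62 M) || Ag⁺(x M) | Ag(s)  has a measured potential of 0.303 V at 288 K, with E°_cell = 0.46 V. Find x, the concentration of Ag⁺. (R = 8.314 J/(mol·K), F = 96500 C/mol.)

From the Nernst equation, ln Q = nF(E° − E)/RT = 2×96500×(0.46 − 0.303)/(8.314×288) = 12.655, so Q = 3.13 × 10^5.
With Q = [Cu²⁺]/[Ag⁺]^2 and the known concentrations, [Ag⁺]^2 in the denominator gives [Ag⁺] = 0.0023 M.

0.0023 M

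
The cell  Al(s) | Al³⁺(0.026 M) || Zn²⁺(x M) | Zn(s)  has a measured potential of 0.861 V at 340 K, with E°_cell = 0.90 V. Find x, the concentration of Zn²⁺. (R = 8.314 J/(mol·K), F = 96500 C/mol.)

From the Nernst equation, ln Q = nF(E° − E)/RT = 6×96500×(0.90 − 0.861)/(8.314×340) = 7.988, so Q = 2950.
With Q = [Al³⁺]^2/[Zn²⁺]^3 and the known concentrations, [Zn²⁺]^3 in the denominator gives [Zn²⁺] = 0.0061 M.

0.0061 M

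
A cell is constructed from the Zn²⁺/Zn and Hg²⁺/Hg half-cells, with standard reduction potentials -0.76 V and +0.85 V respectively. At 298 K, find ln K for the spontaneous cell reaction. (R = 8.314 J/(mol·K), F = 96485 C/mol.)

ln K = 125.4

E°_cell = +0.85 − (-0.76) = 1.61 V, with n = 2 electrons transferred.
At equilibrium E = 0, so the Nernst equation gives ln K = nFE°/RT = (2)(96485)(1.61)/((8.314)(298)) = 125.40.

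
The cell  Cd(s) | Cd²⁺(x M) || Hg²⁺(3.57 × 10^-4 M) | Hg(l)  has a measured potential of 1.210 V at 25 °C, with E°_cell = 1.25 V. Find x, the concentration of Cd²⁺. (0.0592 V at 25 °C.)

From the Nernst equation, log Q = n(E° − E)/0.0592 = 2(1.25 − 1.210)/0.0592 = 1.351, so Q = 22.5.
With Q = [Cd²⁺]/[Hg²⁺] and the known concentrations, [Cd²⁺] in the numerator gives [Cd²⁺] = 0.008 M.

0.008 M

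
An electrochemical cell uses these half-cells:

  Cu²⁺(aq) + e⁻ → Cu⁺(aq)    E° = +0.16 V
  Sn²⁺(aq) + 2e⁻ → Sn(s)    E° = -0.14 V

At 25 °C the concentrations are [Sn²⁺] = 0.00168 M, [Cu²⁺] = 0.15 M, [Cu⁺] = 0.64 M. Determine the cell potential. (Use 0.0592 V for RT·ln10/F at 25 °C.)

The Cu²⁺/Cu⁺ couple has the higher reduction potential and acts as the cathode, so E°_cell = +0.16 − (-0.14) = 0.30 V.
Balancing electrons gives n = 2; the reaction quotient is Q = [Sn²⁺]·[Cu⁺]^2/[Cu²⁺]^2 = 0.0306.
At 25 °C, E = E° − (0.0592/n) log Q = 0.30 − (0.0592/2)(-1.515) = 0.300 + 0.045 = 0.345 V.

0.345 V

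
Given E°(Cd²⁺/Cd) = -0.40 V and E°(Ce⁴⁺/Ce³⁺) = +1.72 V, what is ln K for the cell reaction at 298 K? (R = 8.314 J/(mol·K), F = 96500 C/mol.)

ln K = 165.1

E°_cell = +1.72 − (-0.40) = 2.12 V, with n = 2 electrons transferred.
At equilibrium E = 0, so the Nernst equation gives ln K = nFE°/RT = (2)(96500)(2.12)/((8.314)(298)) = 165.15.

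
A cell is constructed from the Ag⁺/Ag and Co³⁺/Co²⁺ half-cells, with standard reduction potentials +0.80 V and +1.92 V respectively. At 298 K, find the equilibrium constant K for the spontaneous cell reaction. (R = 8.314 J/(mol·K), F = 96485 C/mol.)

E°_cell = +1.92 − (+0.80) = 1.12 V, with n = 1 electron transferred.
At equilibrium E = 0, so the Nernst equation gives ln K = nFE°/RT = (1)(96485)(1.12)/((8.314)(298)) = 43.62.
K = e^43.62 = 8.8 × 10^18.

8.8 × 10^18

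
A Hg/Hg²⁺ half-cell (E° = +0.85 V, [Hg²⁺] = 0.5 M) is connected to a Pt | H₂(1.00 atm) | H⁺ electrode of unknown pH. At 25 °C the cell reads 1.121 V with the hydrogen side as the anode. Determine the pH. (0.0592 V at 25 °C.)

pH = 4.73

E°_cell = 0.85 V and n = 2.
log Q = n(E° − E)/0.0592 = 2×(0.85 − 1.121)/0.0592 = -9.155.
With Q = [H⁺]^2 / ([Hg²⁺]·P(H₂)), solving for [H⁺] gives log[H⁺] = -4.728, so pH = 4.73.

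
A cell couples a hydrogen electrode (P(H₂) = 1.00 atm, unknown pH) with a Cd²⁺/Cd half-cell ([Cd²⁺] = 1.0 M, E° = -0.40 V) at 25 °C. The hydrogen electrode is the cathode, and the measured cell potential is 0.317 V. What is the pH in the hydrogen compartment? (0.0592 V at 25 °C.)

E°_cell = 0.40 V and n = 2.
log Q = n(E° − E)/0.0592 = 2×(0.40 − 0.317)/0.0592 = 2.804.
With Q = [Cd²⁺]·P(H₂) / [H⁺]^2, solving for [H⁺] gives log[H⁺] = -1.402, so pH = 1.40.

pH = 1.40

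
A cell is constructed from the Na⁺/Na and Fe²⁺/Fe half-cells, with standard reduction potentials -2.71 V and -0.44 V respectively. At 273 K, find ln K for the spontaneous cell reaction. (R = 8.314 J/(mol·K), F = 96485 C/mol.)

ln K = 193.0

E°_cell = -0.44 − (-2.71) = 2.27 V, with n = 2 electrons transferred.
At equilibrium E = 0, so the Nernst equation gives ln K = nFE°/RT = (2)(96485)(2.27)/((8.314)(273)) = 192.99.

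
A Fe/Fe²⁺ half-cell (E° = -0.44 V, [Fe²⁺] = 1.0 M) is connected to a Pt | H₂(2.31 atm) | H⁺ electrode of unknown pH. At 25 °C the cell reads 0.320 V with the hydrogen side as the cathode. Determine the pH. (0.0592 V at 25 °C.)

E°_cell = 0.44 V and n = 2.
log Q = n(E° − E)/0.0592 = 2×(0.44 − 0.320)/0.0592 = 4.054.
With Q = [Fe²⁺]·P(H₂) / [H⁺]^2, solving for [H⁺] gives log[H⁺] = -1.845, so pH = 1.85.

pH = 1.85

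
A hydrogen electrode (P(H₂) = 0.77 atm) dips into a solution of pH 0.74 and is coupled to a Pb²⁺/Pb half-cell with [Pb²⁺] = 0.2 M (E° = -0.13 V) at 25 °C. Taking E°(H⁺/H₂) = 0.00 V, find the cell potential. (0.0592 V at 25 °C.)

0.11 V

The hydrogen couple is the cathode, so E°_cell = 0.13 V; n = 2.
[H⁺] = 10^(−0.74) = 0.18 M, and Q = [Pb²⁺]·P(H₂) / [H⁺]^2 = 4.65.
E = E° − (0.0592/2) log Q = 0.13 − (0.0592/2)(0.668) = 0.110 V.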